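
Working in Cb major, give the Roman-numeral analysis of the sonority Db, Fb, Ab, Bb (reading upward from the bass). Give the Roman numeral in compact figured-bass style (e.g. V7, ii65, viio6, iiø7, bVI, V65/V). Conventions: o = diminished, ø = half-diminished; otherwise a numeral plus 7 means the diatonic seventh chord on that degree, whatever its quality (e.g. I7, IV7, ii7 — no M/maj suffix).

viiø65

The pitches Bb-Db-Fb-Ab form a half-diminished seventh chord rooted on Bb.
In Cb major, Bb is the leading tone; the diatonic half-diminished seventh chord there is viiø7.
With Db in the bass the chord is in first inversion, so the figured bass is 65.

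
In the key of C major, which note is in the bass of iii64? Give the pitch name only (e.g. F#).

B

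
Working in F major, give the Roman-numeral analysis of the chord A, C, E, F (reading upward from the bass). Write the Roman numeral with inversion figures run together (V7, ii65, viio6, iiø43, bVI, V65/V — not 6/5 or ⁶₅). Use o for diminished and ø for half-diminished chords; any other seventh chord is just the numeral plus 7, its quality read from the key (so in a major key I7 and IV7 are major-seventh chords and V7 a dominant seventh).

I65

Stacked in thirds the chord is F-A-C-E: a major seventh chord on F.
F is scale degree 1 in F major, and a major seventh chord on that degree is written I7.
With A in the bass the chord is in first inversion, so the figured bass is 65.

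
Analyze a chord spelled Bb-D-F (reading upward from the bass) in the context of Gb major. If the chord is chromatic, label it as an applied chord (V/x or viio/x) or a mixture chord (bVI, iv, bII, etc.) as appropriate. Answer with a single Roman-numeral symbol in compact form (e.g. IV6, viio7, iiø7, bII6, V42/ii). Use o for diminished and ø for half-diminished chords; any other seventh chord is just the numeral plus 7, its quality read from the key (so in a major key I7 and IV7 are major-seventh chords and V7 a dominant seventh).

V/vi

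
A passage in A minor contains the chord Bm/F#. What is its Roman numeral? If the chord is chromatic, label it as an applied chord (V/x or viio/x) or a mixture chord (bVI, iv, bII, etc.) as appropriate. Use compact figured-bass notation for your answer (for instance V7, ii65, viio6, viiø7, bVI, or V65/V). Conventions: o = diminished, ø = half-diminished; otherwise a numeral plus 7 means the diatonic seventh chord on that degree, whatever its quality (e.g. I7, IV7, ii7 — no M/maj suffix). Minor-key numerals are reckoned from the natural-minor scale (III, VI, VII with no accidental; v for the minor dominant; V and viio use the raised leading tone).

Stacked in thirds the chord is B-D-F#: a minor triad on B.
B is the second degree of A minor. This is the minor supertonic, borrowed from the parallel major (the Dorian ii).
With F# in the bass the chord is in second inversion, so the figured bass is 64.

ii64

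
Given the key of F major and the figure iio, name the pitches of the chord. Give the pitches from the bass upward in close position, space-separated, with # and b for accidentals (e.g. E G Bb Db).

G Bb Db

iio is the diminished supertonic triad, borrowed from the parallel minor. In F major that root is G.
So the chord is G-Bb-Db, a diminished triad.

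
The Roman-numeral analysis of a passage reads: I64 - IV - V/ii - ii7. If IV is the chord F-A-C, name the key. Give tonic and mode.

The chord F is a major triad rooted on F; its label is IV.
IV on F implies F is the subdominant; that puts the tonic at C, and the uppercase numeral fits major mode.

C major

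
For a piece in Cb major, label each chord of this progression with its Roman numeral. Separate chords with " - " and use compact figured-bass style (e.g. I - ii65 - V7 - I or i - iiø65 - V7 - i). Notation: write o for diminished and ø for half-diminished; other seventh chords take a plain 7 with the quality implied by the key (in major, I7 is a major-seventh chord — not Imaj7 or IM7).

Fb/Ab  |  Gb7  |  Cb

Fb/Ab: root Fb is the subdominant; major triad there is IV6.
Gb7: root Gb is the dominant; dominant seventh chord there is V7.
Cb has root Cb, degree 1 in Cb major, so I.

IV6 - V7 - I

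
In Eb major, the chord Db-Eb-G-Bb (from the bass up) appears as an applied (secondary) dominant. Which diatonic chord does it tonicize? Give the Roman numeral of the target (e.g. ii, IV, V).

The chord is a dominant seventh chord on Eb.
A dominant resolves down a perfect fifth: Eb → Ab. In Eb major, Ab is scale degree 4, i.e. IV.

IV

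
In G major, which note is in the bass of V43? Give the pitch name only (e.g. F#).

A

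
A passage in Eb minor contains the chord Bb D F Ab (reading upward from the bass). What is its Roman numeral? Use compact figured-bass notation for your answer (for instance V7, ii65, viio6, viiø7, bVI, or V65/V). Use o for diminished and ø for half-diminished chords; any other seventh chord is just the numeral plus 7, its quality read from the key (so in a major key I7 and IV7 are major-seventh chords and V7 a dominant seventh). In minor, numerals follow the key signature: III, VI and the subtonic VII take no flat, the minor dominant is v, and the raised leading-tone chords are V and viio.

The pitches Bb-D-F-Ab form a dominant seventh chord rooted on Bb.
Bb is scale degree 5 in Eb minor, and a dominant seventh chord on that degree is written V7.

V7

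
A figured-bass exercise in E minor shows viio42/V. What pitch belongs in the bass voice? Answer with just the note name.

G

The applied chord viio42/V is rooted on A#: A#-C#-E-G.
The figure 42 means third inversion — the seventh is in the bass.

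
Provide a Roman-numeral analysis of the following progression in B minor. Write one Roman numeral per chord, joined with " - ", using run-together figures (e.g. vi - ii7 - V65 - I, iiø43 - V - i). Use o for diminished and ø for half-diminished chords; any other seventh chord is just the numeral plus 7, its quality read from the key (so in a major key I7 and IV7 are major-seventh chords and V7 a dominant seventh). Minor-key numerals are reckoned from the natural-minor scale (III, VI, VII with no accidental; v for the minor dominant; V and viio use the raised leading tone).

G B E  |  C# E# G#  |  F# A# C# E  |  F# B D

G-B-E has root E, degree 4 in B minor, so iv6.
C#-E#-G#: a major triad on C#, the applied dominant of V → V/V.
F#-A#-C#-E has root F#, degree 5 in B minor, so V7.
F#-B-D: root B is the tonic; minor triad there is i64.

iv6 - V/V - V7 - i64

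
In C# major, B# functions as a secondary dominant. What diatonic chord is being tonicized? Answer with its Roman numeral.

The chord is a major triad on B#.
A dominant resolves down a perfect fifth: B# → E#. In C# major, E# is scale degree 3, i.e. iii.

iii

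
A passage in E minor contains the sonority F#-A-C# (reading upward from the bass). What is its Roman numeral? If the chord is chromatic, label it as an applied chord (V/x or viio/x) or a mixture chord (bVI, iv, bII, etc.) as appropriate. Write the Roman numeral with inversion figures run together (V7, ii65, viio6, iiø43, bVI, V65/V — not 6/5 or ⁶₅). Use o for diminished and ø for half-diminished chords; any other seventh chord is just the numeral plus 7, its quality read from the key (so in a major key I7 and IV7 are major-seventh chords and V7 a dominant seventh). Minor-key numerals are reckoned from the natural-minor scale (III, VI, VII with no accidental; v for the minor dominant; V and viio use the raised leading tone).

ii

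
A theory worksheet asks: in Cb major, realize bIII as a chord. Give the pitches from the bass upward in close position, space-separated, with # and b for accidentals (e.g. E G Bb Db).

bIII is a major triad on the lowered third degree, borrowed from the parallel minor. In Cb major that root is Ebb.
So the chord is Ebb-Gb-Bbb.

Ebb Gb Bbb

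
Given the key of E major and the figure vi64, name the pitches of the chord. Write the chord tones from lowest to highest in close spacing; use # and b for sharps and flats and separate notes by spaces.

G# C# E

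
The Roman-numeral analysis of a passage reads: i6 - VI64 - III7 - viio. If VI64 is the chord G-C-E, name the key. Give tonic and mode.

The anchor chord is a major triad on C, labeled VI64.
Counting down 5 scale steps from C places the tonic on E; a major triad on degree 6 is diatonic only in minor.

E minor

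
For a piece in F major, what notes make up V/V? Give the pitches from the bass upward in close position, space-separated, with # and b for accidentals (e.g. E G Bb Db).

The slash means an applied dominant: we want the dominant of V. In F major, V is C major, and its dominant is built on G.
Building a major triad on G gives G-B-D.

G B D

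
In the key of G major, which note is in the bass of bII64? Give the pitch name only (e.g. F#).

Eb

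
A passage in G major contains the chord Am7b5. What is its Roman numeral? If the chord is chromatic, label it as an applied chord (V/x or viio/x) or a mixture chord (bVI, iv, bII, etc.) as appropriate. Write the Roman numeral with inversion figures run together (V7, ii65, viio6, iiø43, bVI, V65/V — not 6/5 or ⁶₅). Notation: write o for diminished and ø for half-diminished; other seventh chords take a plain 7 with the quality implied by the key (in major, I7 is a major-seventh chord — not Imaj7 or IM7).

iiø7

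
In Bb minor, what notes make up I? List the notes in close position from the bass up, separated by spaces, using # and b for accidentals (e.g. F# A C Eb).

Scale degree 1 in Bb minor is Bb; here the chord built on it is altered to a major triad. I is the major tonic (Picardy third), borrowed from the parallel major.
So the chord is Bb-D-F, a major triad.

Bb D F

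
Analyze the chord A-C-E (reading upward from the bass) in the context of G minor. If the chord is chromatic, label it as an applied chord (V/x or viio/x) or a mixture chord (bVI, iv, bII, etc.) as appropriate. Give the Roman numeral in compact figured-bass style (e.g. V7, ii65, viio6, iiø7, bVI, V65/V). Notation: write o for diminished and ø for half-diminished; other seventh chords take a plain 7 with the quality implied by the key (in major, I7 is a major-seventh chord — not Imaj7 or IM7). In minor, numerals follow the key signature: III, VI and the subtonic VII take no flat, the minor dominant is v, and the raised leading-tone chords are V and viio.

The pitches A-C-E form a minor triad rooted on A.
A is the second degree of G minor. This is the minor supertonic, borrowed from the parallel major (the Dorian ii).

ii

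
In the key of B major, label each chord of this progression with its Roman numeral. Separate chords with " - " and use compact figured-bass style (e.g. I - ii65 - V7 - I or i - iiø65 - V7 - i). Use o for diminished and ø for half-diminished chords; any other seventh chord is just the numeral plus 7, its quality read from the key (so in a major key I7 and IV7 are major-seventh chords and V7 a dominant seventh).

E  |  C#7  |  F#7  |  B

IV - V7/V - V7 - I

E has root E, degree 4 in B major, so IV.
C#7: a dominant seventh chord on C#, the applied dominant of V → V7/V.
F#7 has root F#, degree 5 in B major, so V7.
B: major triad on B = scale degree 1 → I.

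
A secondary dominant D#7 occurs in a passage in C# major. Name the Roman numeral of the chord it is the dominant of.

V

The chord is a dominant seventh chord on D#.
A dominant resolves down a perfect fifth: D# → G#. In C# major, G# is scale degree 5, i.e. V.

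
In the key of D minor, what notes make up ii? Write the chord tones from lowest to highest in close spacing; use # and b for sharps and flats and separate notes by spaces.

E G B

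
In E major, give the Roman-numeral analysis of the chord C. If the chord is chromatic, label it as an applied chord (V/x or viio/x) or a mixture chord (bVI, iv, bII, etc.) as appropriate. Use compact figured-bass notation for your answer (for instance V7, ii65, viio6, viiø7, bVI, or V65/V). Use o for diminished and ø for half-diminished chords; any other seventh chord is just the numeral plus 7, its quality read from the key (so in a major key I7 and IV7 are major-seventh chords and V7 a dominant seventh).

bVI

Stacked in thirds the chord is C-E-G: a major triad on C.
C is the lowered sixth degree of E major (diatonic 6 would be C#). This is a major triad on the lowered sixth degree, borrowed from the parallel minor.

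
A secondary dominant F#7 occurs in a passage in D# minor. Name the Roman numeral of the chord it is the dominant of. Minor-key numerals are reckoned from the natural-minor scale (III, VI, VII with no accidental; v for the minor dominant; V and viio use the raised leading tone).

VI

The chord is a dominant seventh chord on F#.
A dominant resolves down a perfect fifth: F# → B. In D# minor, B is scale degree 6, i.e. VI.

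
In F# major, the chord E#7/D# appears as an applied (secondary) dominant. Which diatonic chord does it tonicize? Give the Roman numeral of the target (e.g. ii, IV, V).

iii

The chord is a dominant seventh chord on E#.
A dominant resolves down a perfect fifth: E# → A#. In F# major, A# is scale degree 3, i.e. iii.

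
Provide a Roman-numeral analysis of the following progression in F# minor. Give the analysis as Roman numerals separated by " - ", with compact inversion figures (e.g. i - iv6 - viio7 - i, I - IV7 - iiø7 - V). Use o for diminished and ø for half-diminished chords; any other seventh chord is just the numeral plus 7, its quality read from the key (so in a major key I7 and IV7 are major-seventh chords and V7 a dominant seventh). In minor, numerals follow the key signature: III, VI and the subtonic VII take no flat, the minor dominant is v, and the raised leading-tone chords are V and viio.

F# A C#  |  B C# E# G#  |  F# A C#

F#-A-C# has root F#, degree 1 in F# minor, so i.
B-C#-E#-G# has root C#, degree 5 in F# minor, so V42.
F#-A-C#: minor triad on F# = scale degree 1 → i.

i - V42 - i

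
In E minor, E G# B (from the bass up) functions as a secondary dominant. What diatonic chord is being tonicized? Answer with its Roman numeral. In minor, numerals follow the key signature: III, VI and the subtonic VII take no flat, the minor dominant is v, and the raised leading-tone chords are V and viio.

The chord is a major triad on E.
A dominant resolves down a perfect fifth: E → A. In E minor, A is scale degree 4, i.e. iv.

iv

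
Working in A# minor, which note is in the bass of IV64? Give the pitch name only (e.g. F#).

A#

IV in A# minor has root D#; the chord is D#-F##-A#.
The figure 64 means second inversion — the fifth is in the bass.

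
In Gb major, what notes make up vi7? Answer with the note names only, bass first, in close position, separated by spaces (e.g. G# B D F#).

The numeral's case and figure indicate a minor seventh chord. In Gb major its root, the sixth degree, is Eb.
That chord is spelled Eb-Gb-Bb-Db.

Eb Gb Bb Db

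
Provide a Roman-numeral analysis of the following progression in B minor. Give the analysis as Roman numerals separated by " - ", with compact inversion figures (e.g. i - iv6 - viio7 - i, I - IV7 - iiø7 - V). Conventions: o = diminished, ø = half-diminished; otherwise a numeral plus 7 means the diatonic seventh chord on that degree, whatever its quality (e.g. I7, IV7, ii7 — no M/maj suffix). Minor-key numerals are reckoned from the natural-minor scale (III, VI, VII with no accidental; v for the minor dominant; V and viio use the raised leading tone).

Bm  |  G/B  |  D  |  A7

Bm has root B, degree 1 in B minor, so i.
G/B has root G, degree 6 in B minor, so VI6.
D: root D is the mediant; major triad there is III.
A7: dominant seventh chord on A = scale degree 7 → VII7.

i - VI6 - III - VII7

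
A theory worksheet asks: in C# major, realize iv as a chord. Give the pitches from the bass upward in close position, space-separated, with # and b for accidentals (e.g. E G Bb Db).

Scale degree 4 in C# major is F#; here the chord built on it is altered to a minor triad. iv is the minor subdominant, borrowed from the parallel minor.
So the chord is F#-A-C#, a minor triad.

F# A C#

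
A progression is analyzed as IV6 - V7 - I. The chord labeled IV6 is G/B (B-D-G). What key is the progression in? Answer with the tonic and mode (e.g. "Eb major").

IV6 is given as B-D-G — a major triad with root G.
IV6 on G implies G is the subdominant; that puts the tonic at D, and the uppercase numeral fits major mode.

D major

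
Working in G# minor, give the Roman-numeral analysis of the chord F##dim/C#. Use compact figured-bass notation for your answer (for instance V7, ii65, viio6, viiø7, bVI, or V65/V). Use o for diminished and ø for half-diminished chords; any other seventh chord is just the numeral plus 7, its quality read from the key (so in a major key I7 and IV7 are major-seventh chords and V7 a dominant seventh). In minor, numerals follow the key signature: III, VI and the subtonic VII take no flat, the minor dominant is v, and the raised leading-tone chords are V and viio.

viio64

Stacked in thirds the chord is F##-A#-C#: a diminished triad on F##.
F## is scale degree 7 in G# minor, and a diminished triad on that degree is written viio.
With C# in the bass the chord is in second inversion, so the figured bass is 64.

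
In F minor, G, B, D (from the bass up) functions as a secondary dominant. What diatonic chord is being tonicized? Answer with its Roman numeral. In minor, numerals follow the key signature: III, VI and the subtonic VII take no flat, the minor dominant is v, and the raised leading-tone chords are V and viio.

The chord is a major triad on G.
A dominant resolves down a perfect fifth: G → C. In F minor, C is scale degree 5, i.e. V.

V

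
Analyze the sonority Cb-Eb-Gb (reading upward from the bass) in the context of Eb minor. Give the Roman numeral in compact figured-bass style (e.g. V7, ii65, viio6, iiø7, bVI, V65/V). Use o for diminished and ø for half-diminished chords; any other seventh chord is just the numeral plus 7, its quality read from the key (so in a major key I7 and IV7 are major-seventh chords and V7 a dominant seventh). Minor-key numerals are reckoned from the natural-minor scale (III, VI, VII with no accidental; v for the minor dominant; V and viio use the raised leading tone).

VI

Stacked in thirds the chord is Cb-Eb-Gb: a major triad on Cb.
Cb is scale degree 6 in Eb minor, and a major triad on that degree is written VI.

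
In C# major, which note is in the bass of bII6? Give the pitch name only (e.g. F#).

bII in C# major has root D; the chord is D-F#-A.
The figure 6 means first inversion — the third is in the bass.

F#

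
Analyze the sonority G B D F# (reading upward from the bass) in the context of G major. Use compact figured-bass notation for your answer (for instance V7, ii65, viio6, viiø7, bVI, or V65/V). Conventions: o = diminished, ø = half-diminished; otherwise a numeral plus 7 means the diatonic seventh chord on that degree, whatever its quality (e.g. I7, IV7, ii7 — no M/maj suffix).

Stacked in thirds the chord is G-B-D-F#: a major seventh chord on G.
G is scale degree 1 in G major, and a major seventh chord on that degree is written I7.

I7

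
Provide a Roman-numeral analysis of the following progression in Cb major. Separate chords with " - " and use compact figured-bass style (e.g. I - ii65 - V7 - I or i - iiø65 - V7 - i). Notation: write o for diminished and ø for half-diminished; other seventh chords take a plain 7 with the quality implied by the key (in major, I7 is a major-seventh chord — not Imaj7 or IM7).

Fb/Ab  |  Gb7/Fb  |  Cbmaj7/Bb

IV6 - V42 - I42

Fb/Ab: root Fb is the subdominant; major triad there is IV6.
Gb7/Fb: dominant seventh chord on Gb = scale degree 5 → V42.
Cbmaj7/Bb: major seventh chord on Cb = scale degree 1 → I42.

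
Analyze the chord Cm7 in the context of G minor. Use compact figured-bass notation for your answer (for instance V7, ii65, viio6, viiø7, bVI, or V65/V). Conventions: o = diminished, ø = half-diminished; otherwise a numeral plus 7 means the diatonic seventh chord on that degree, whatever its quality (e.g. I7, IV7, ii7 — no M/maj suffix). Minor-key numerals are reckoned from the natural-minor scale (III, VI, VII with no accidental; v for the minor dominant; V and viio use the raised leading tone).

Stacked in thirds the chord is C-Eb-G-Bb: a minor seventh chord on C.
In G minor, C is the subdominant; the diatonic minor seventh chord there is iv7.

iv7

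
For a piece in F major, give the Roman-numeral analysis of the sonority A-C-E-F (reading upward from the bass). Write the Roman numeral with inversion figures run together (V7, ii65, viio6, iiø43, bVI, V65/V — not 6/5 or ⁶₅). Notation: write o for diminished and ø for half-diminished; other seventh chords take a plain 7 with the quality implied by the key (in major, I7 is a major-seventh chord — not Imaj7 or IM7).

Stacked in thirds the chord is F-A-C-E: a major seventh chord on F.
In F major, F is the tonic; the diatonic major seventh chord there is I7.
With A in the bass the chord is in first inversion, so the figured bass is 65.

I65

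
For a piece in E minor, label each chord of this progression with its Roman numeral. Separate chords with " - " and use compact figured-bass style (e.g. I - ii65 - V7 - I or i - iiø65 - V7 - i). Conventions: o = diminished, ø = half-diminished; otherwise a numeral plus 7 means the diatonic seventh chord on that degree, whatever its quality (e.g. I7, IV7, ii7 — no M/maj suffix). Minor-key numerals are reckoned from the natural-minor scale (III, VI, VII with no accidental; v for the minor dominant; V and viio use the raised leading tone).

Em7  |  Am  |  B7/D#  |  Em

Em7: minor seventh chord on E = scale degree 1 → i7.
Am: root A is the subdominant; minor triad there is iv.
B7/D#: dominant seventh chord on B = scale degree 5 → V65.
Em: minor triad on E = scale degree 1 → i.

i7 - iv - V65 - i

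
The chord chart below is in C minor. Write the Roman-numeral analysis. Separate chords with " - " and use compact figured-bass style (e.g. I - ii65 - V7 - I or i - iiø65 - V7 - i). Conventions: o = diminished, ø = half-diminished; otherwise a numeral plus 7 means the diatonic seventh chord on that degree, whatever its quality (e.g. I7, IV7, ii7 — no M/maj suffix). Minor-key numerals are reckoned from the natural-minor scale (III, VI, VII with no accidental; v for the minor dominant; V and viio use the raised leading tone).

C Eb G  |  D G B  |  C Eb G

i - V64 - i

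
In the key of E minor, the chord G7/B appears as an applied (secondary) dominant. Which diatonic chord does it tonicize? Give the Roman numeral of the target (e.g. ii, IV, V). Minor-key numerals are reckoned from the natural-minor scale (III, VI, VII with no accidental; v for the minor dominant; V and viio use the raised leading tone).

VI

The chord is a dominant seventh chord on G.
A dominant resolves down a perfect fifth: G → C. In E minor, C is scale degree 6, i.e. VI.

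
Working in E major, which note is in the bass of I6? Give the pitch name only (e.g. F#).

G#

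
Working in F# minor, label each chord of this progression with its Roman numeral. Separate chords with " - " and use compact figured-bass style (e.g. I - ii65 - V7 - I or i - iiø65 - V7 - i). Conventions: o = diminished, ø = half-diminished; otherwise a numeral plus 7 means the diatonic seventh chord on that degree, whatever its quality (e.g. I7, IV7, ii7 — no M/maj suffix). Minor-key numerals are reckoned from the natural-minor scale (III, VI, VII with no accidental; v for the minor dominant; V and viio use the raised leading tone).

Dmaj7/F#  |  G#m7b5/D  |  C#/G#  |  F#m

VI65 - iiø43 - V64 - i

Dmaj7/F#: root D is the submediant; major seventh chord there is VI65.
G#m7b5/D: root G# is the supertonic; half-diminished seventh chord there is iiø43.
C#/G#: root C# is the dominant; major triad there is V64.
F#m has root F#, degree 1 in F# minor, so i.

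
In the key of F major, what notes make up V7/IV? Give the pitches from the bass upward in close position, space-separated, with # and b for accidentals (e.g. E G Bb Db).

V7/IV is a secondary dominant — the dominant seventh of IV. IV in F major is Bb, so the applied chord's root is F, a perfect fifth above.
Building a dominant seventh chord on F gives F-A-C-Eb.

F A C Eb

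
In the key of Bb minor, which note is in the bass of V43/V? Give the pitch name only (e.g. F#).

G

The applied chord V43/V is rooted on C: C-E-G-Bb.
The figure 43 means second inversion — the fifth is in the bass.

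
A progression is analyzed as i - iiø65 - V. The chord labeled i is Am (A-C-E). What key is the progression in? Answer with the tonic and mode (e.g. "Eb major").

A minor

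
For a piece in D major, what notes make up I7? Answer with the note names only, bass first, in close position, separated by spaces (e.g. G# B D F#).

In D major, the first degree is D, and the diatonic chord built there is a major seventh chord.
That chord is spelled D-F#-A-C#.

D F# A C#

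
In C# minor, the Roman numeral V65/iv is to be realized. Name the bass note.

E#

The applied chord V65/iv is rooted on C#: C#-E#-G#-B.
The figure 65 means first inversion — the third is in the bass.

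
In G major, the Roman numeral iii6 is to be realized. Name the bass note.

iii in G major has root B; the chord is B-D-F#.
The figure 6 means first inversion — the third is in the bass.

D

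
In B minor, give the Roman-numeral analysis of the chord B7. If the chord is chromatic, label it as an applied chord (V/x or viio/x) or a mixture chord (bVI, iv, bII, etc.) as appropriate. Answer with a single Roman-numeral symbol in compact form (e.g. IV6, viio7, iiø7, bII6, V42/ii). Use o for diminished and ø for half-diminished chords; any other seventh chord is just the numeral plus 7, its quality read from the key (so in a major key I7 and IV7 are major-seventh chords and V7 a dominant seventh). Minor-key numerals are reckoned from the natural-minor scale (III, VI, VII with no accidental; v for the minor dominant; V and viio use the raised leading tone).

V7/iv

Stacked in thirds the chord is B-D#-F#-A: a dominant seventh chord on B.
B is not a diatonic chord root with this quality in B minor, but it lies a perfect fifth above E (iv), so the chord functions as an applied dominant of iv.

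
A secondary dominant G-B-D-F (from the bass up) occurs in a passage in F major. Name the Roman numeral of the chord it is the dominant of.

V

The chord is a dominant seventh chord on G.
A dominant resolves down a perfect fifth: G → C. In F major, C is scale degree 5, i.e. V.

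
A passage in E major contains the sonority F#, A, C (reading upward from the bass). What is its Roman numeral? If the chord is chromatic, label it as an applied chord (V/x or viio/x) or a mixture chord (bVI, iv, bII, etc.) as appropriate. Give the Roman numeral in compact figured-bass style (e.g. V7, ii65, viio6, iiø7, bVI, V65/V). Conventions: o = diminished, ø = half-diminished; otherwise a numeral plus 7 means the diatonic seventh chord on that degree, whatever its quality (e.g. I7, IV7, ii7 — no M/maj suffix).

iio

Stacked in thirds the chord is F#-A-C: a diminished triad on F#.
F# is the second degree of E major. This is the diminished supertonic triad, borrowed from the parallel minor.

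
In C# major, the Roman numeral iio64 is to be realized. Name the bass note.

A

iio in C# major has root D#; the chord is D#-F#-A.
The figure 64 means second inversion — the fifth is in the bass.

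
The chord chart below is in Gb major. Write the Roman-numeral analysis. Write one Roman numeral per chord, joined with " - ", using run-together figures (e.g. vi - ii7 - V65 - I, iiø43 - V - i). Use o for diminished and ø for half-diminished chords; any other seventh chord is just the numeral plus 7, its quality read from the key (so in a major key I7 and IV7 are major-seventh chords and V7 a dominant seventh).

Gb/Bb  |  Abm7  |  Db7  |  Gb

Gb/Bb has root Gb, degree 1 in Gb major, so I6.
Abm7 has root Ab, degree 2 in Gb major, so ii7.
Db7: root Db is the dominant; dominant seventh chord there is V7.
Gb has root Gb, degree 1 in Gb major, so I.

I6 - ii7 - V7 - I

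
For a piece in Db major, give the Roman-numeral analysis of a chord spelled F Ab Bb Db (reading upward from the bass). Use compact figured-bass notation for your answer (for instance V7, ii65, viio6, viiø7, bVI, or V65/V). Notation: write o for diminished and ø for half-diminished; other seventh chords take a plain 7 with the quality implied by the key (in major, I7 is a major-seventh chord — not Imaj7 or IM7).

vi43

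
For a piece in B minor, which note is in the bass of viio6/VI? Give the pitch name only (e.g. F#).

A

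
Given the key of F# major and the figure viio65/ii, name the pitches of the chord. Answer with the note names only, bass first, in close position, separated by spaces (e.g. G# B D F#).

The slash marks an applied leading-tone chord: viio of ii. In F# major, ii is G#, so the leading tone to it is F##, a half step below.
Building a fully diminished seventh chord on F## gives F##-A#-C#-E.
The figured bass 65 indicates first inversion, placing the third (A#) in the bass: A#-C#-E-F##.

A# C# E F##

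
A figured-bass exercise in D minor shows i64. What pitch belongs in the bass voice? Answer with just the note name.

A

i in D minor has root D; the chord is D-F-A.
The figure 64 means second inversion — the fifth is in the bass.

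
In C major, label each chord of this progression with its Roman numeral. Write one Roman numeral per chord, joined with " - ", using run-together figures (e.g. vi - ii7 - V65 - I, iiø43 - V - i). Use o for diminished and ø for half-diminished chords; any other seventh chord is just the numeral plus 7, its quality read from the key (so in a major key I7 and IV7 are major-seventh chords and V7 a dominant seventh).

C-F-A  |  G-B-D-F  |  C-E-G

C-F-A has root F, degree 4 in C major, so IV64.
G-B-D-F: root G is the dominant; dominant seventh chord there is V7.
C-E-G has root C, degree 1 in C major, so I.

IV64 - V7 - I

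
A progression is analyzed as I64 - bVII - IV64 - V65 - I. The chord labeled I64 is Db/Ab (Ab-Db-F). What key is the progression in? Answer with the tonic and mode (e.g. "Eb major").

Db major

I64 is given as Ab-Db-F — a major triad with root Db.
If Db is scale degree 1 and the mode makes that degree carry a major triad, the tonic is Db and the mode is major.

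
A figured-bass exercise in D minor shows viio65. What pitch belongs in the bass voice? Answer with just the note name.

E

viio in D minor has root C#; the chord is C#-E-G-Bb.
The figure 65 means first inversion — the third is in the bass.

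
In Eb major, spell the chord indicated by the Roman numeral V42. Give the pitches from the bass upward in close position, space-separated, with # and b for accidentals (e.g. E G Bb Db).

Ab Bb D F

In Eb major, scale degree 5 is Bb, and the diatonic chord built there is a dominant seventh chord.
That chord is spelled Bb-D-F-Ab.
The figured bass 42 indicates third inversion, placing the seventh (Ab) in the bass: Ab-Bb-D-F.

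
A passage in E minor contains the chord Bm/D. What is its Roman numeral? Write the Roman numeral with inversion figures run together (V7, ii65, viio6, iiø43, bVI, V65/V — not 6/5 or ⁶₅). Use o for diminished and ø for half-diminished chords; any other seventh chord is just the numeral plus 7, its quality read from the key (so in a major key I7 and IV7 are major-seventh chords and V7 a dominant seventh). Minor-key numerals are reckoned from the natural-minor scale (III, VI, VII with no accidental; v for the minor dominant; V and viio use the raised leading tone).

v6

Stacked in thirds the chord is B-D-F#: a minor triad on B.
B is scale degree 5 in E minor, and a minor triad on that degree is written v.
With D in the bass the chord is in first inversion, so the figured bass is 6.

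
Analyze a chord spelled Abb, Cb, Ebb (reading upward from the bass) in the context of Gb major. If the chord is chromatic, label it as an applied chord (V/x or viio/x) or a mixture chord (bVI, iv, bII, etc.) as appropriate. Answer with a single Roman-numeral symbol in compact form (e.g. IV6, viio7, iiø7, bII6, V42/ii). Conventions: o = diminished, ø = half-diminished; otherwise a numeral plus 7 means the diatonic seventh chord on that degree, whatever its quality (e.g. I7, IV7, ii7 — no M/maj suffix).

Stacked in thirds the chord is Abb-Cb-Ebb: a major triad on Abb.
Abb is the lowered second degree of Gb major (diatonic 2 would be Ab). This is the Neapolitan chord — a major triad on the lowered second degree.

bII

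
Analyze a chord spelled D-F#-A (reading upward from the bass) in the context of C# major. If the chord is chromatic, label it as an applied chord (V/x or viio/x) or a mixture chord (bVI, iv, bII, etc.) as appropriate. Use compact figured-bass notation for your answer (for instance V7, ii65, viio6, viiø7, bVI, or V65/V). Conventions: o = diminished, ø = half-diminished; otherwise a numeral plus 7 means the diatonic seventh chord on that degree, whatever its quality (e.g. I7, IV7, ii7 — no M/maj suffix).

Stacked in thirds the chord is D-F#-A: a major triad on D.
D is the lowered second degree of C# major (diatonic 2 would be D#). This is the Neapolitan chord — a major triad on the lowered second degree.

bII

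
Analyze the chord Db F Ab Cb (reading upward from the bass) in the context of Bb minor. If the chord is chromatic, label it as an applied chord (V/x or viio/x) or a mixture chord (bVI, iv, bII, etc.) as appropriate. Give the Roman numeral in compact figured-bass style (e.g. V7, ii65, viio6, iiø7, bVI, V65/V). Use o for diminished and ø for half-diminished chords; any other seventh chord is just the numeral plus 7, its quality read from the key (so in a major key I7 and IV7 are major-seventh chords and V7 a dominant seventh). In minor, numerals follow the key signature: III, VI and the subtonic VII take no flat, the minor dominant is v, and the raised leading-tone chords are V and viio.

Stacked in thirds the chord is Db-F-Ab-Cb: a dominant seventh chord on Db.
Db is not a diatonic chord root with this quality in Bb minor, but it lies a perfect fifth above Gb (VI), so the chord functions as an applied dominant of VI.

V7/VI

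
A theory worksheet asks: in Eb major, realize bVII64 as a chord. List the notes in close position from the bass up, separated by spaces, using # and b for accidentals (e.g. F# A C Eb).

Ab Db F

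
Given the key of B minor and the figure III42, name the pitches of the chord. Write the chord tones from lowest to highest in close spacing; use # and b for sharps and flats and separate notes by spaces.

C# D F# A

In B minor, the mediant is D, and the diatonic chord built there is a major seventh chord.
That chord is spelled D-F#-A-C#.
With the 42 figure the chord is in third inversion; from the bass C# upward in close position it reads C#-D-F#-A.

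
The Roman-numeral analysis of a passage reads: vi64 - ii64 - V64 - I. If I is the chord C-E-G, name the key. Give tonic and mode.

C major

The chord C is a major triad rooted on C; its label is I.
If C is scale degree 1 and the mode makes that degree carry a major triad, the tonic is C and the mode is major.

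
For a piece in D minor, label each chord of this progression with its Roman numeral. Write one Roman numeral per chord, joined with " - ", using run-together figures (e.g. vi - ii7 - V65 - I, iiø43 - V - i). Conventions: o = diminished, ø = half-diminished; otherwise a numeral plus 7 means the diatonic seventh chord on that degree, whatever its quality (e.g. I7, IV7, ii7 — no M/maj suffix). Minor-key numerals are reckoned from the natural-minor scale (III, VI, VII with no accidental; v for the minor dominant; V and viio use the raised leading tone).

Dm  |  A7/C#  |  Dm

Dm: root D is the tonic; minor triad there is i.
A7/C#: root A is the dominant; dominant seventh chord there is V65.
Dm: minor triad on D = scale degree 1 → i.

i - V65 - i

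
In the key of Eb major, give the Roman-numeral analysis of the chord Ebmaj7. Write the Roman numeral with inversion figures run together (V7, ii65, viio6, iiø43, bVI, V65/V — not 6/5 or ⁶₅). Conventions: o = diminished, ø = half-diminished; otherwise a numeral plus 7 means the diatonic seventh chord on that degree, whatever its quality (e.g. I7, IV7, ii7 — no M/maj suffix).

I7

The pitches Eb-G-Bb-D form a major seventh chord rooted on Eb.
In Eb major, Eb is the tonic; the diatonic major seventh chord there is I7.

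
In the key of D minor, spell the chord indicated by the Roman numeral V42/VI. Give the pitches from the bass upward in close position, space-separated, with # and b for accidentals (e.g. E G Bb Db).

Eb F A C

V42/VI is a secondary dominant — the dominant seventh of VI. VI in D minor is Bb, so the applied chord's root is F, a perfect fifth above.
Building a dominant seventh chord on F gives F-A-C-Eb.
The figured bass 42 indicates third inversion, placing the seventh (Eb) in the bass: Eb-F-A-C.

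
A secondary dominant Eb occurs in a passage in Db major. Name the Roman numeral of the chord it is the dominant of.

V

The chord is a major triad on Eb.
A dominant resolves down a perfect fifth: Eb → Ab. In Db major, Ab is scale degree 5, i.e. V.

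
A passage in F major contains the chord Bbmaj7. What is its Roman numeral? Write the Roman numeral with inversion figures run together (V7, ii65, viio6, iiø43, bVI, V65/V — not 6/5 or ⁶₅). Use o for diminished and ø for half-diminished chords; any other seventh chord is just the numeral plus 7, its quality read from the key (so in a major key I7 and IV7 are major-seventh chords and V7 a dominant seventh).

IV7

The pitches Bb-D-F-A form a major seventh chord rooted on Bb.
Bb is scale degree 4 in F major, and a major seventh chord on that degree is written IV7.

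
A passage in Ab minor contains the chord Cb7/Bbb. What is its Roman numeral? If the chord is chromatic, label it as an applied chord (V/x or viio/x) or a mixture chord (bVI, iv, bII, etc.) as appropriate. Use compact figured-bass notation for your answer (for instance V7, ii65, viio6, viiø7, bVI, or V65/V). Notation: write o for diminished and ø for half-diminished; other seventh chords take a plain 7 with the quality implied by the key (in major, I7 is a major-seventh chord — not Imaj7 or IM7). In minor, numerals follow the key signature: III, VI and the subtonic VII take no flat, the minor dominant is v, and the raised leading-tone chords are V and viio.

V42/VI

Stacked in thirds the chord is Cb-Eb-Gb-Bbb: a dominant seventh chord on Cb.
Cb is not a diatonic chord root with this quality in Ab minor, but it lies a perfect fifth above Fb (VI), so the chord functions as an applied dominant of VI.
With Bbb in the bass the chord is in third inversion, so the figured bass is 42.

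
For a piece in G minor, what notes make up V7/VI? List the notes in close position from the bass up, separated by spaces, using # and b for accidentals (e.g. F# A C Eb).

V7/VI is a secondary dominant — the dominant seventh of VI. VI in G minor is Eb, so the applied chord's root is Bb, a perfect fifth above.
Building a dominant seventh chord on Bb gives Bb-D-F-Ab.

Bb D F Ab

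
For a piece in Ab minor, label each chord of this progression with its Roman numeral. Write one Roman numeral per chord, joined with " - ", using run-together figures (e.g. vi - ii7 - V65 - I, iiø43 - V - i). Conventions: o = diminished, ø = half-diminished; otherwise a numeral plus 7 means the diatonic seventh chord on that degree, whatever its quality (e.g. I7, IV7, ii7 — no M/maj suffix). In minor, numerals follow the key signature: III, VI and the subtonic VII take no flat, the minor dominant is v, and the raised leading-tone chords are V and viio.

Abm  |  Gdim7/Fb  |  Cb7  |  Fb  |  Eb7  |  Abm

i - viio42 - V7/VI - VI - V7 - i

Abm has root Ab, degree 1 in Ab minor, so i.
Gdim7/Fb has root G, degree 7 in Ab minor, so viio42.
Cb7 is the secondary dominant of VI (dominant seventh chord on Cb): V7/VI.
Fb has root Fb, degree 6 in Ab minor, so VI.
Eb7: root Eb is the dominant; dominant seventh chord there is V7.
Abm: minor triad on Ab = scale degree 1 → i.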